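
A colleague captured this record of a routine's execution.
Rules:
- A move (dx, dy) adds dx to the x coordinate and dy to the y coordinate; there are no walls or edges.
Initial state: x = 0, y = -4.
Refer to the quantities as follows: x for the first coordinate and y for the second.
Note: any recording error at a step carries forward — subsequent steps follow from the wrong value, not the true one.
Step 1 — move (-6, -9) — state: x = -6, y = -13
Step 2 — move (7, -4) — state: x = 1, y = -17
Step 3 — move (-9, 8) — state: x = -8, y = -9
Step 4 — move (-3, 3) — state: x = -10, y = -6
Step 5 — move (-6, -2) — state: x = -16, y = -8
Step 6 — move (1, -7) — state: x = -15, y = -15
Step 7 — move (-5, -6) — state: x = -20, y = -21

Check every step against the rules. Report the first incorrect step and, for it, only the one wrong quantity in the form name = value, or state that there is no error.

Recomputing the run from the initial state:
step 1: x = -6, y = -13
step 2: x = 1, y = -17
step 3: x = -8, y = -9
step 4: x = -11, y = -6
step 5: x = -17, y = -8
step 6: x = -16, y = -15
step 7: x = -21, y = -21
The first disagreement with the record is at step 4, where the value should be x = -11.

step 4, x = -11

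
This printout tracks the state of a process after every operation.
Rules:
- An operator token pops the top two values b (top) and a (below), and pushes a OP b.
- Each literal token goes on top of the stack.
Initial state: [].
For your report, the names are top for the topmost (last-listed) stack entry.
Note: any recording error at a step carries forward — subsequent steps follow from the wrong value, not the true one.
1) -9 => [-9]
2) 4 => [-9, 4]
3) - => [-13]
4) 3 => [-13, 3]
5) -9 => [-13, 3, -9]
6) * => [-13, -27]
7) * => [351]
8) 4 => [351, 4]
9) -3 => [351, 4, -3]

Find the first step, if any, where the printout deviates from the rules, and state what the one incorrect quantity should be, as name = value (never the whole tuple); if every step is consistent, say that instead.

no error

Step 1: push -9: top = -9 — matches.
Step 2: push 4: top = 4 — no discrepancy.
Step 3: -9 - 4 = -13 — consistent with the printout.
Step 4: push 3: top = 3 — checks out.
Step 5: push -9: top = -9 — in agreement.
Step 6: 3 * -9 = -27 — checks out.
Step 7: -13 * -27 = 351 — consistent with the printout.
Step 8: push 4: top = 4 — no discrepancy.
Step 9: push -3: top = -3 — matches.
Every step is consistent.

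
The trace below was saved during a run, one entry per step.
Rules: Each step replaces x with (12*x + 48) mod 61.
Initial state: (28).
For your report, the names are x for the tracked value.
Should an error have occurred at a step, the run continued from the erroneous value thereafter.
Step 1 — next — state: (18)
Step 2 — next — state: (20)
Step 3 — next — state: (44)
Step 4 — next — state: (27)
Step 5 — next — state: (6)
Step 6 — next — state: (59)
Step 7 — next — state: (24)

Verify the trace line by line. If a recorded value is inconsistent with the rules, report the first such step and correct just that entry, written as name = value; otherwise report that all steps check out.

step 1: x = (12*28 + 48) mod 61 = 18 -> in agreement
step 2: x = (12*18 + 48) mod 61 = 20 -> checks out
step 3: x = (12*20 + 48) mod 61 = 44 -> checks out
step 4: x = (12*44 + 48) mod 61 = 27 -> agrees with the trace
step 5: x = (12*27 + 48) mod 61 = 6 -> consistent with the trace
step 6: x = (12*6 + 48) mod 61 = 59 -> agrees with the trace
step 7: x = (12*59 + 48) mod 61 = 24 -> no discrepancy
The whole run recomputes cleanly — no discrepancies.

no error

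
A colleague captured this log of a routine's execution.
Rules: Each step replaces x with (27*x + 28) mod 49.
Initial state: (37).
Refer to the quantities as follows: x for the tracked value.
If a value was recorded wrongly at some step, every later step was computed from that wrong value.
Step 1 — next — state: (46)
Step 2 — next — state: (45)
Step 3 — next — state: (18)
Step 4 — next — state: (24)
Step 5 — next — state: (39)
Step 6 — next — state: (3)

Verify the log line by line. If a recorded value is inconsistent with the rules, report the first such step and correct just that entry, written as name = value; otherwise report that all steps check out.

step 1, x = 47

Recomputing the run from the initial state:
step 1: x = 47
step 2: x = 23
step 3: x = 12
step 4: x = 9
step 5: x = 26
step 6: x = 44
The first disagreement with the log is at step 1, where the value should be x = 47.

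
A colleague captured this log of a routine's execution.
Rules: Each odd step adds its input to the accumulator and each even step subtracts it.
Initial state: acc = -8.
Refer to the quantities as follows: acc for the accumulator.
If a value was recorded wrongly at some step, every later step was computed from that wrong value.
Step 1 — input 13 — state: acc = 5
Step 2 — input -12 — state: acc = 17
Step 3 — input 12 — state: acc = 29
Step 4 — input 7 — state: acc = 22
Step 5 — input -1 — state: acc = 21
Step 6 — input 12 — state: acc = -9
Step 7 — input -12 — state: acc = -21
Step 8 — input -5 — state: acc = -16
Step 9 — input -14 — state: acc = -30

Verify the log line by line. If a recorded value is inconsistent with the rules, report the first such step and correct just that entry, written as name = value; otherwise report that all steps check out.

Recomputing the run from the initial state:
step 1: acc = 5
step 2: acc = 17
step 3: acc = 29
step 4: acc = 22
step 5: acc = 21
step 6: acc = 9
step 7: acc = -3
step 8: acc = 2
step 9: acc = -12
The first disagreement with the log is at step 6, where the value should be acc = 9.

step 6, acc = 9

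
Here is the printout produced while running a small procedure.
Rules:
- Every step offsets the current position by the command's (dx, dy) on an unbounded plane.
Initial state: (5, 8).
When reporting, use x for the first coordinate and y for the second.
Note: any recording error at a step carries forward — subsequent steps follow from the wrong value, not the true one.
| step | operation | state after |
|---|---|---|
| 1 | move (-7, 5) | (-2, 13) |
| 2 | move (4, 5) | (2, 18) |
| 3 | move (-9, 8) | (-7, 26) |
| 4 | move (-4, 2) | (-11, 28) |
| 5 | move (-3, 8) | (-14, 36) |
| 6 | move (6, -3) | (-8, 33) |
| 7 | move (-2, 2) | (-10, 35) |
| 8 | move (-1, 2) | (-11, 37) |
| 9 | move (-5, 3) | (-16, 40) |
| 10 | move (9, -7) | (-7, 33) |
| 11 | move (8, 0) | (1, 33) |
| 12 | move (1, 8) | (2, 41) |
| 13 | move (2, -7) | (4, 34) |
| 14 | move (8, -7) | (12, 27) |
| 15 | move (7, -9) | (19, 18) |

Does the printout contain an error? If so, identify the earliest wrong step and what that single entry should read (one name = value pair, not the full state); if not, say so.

Recomputing the run from the initial state:
step 1: x = -2, y = 13
step 2: x = 2, y = 18
step 3: x = -7, y = 26
step 4: x = -11, y = 28
step 5: x = -14, y = 36
step 6: x = -8, y = 33
step 7: x = -10, y = 35
step 8: x = -11, y = 37
step 9: x = -16, y = 40
step 10: x = -7, y = 33
step 11: x = 1, y = 33
step 12: x = 2, y = 41
step 13: x = 4, y = 34
step 14: x = 12, y = 27
step 15: x = 19, y = 18
This matches the printout at every step.

no error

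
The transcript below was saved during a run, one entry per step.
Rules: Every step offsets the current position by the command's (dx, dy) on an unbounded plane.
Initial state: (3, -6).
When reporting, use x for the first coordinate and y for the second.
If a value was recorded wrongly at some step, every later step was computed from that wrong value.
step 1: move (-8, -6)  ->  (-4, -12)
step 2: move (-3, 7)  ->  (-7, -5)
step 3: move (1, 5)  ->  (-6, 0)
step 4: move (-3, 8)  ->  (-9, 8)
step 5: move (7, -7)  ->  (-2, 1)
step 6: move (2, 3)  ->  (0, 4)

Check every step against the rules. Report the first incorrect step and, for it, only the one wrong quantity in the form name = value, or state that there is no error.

Recomputing the run from the initial state:
step 1: x = -5, y = -12
step 2: x = -8, y = -5
step 3: x = -7, y = 0
step 4: x = -10, y = 8
step 5: x = -3, y = 1
step 6: x = -1, y = 4
The first disagreement with the transcript is at step 1, where the value should be x = -5.

step 1, x = -5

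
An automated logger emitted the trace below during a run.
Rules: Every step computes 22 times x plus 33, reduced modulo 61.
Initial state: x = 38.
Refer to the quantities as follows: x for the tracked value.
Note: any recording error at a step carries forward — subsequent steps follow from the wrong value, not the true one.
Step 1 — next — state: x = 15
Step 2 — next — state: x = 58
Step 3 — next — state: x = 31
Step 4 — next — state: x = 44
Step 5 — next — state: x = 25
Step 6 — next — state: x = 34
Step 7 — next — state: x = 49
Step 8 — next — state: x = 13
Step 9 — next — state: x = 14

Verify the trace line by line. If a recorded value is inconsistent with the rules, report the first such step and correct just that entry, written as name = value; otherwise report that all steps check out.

step 3, x = 28

Step 1: x = (22*38 + 33) mod 61 = 15 — consistent with the trace.
Step 2: x = (22*15 + 33) mod 61 = 58 — exactly as logged.
Step 3: x = (22*58 + 33) mod 61 = 28 — first mismatch against the trace.
First incorrect step: 3; the correct value is x = 28.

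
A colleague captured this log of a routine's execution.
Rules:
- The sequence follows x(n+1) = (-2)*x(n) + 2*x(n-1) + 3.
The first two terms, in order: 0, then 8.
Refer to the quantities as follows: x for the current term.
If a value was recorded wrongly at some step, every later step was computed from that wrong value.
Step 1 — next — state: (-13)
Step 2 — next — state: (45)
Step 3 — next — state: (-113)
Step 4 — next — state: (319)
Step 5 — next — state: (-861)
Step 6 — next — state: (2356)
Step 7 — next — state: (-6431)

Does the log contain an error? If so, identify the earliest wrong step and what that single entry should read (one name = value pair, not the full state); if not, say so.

step 6, x = 2363

Step 1: x = -2*(8) + (2)*(0) + (3) = -13 — consistent with the log.
Step 2: x = -2*(-13) + (2)*(8) + (3) = 45 — confirmed correct.
Step 3: x = -2*(45) + (2)*(-13) + (3) = -113 — same as recorded.
Step 4: x = -2*(-113) + (2)*(45) + (3) = 319 — confirmed correct.
Step 5: x = -2*(319) + (2)*(-113) + (3) = -861 — verified.
Step 6: x = -2*(-861) + (2)*(319) + (3) = 2363 — the entry is off here.
The earliest wrong entry is at step 6: it should read x = 2363.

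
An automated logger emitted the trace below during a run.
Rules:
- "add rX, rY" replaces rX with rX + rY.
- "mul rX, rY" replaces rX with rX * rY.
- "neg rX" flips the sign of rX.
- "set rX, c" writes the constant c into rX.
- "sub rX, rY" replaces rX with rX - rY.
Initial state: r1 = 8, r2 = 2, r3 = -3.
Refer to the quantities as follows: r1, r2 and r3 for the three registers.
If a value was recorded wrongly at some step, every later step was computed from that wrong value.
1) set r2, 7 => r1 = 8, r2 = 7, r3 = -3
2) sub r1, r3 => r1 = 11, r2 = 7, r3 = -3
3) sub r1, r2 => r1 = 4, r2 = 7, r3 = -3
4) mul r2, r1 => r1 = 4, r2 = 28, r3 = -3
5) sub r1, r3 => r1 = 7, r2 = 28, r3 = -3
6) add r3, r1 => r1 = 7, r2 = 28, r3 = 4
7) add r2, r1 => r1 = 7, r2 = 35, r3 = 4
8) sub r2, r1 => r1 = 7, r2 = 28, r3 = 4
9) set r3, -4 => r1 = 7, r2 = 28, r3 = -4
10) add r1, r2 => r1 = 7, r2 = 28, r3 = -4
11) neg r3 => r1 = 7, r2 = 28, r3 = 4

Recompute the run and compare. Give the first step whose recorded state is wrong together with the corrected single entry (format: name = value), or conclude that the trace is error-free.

step 10, r1 = 35

1. r2 = 7 (in agreement)
2. r1 = 8 - -3 = 11 (agrees with the trace)
3. r1 = 11 - 7 = 4 (verified)
4. r2 = 7 * 4 = 28 (matches)
5. r1 = 4 - -3 = 7 (exactly as logged)
6. r3 = -3 + 7 = 4 (in agreement)
7. r2 = 28 + 7 = 35 (matches)
8. r2 = 35 - 7 = 28 (no discrepancy)
9. r3 = -4 (verified)
10. r1 = 7 + 28 = 35 (the recorded entry deviates here)
First incorrect step: 10; the correct value is r1 = 35.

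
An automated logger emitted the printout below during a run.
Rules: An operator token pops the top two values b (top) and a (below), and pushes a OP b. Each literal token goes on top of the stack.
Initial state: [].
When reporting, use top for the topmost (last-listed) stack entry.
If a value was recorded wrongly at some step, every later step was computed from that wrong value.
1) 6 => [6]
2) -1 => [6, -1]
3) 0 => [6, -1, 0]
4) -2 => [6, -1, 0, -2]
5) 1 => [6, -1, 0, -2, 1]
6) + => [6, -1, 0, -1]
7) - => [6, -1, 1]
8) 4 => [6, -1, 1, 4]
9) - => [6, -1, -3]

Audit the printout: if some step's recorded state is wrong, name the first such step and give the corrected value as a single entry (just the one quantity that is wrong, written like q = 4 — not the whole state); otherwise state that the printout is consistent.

no error

Recomputing the run from the initial state:
step 1: [6]
step 2: [6, -1]
step 3: [6, -1, 0]
step 4: [6, -1, 0, -2]
step 5: [6, -1, 0, -2, 1]
step 6: [6, -1, 0, -1]
step 7: [6, -1, 1]
step 8: [6, -1, 1, 4]
step 9: [6, -1, -3]
This matches the printout at every step.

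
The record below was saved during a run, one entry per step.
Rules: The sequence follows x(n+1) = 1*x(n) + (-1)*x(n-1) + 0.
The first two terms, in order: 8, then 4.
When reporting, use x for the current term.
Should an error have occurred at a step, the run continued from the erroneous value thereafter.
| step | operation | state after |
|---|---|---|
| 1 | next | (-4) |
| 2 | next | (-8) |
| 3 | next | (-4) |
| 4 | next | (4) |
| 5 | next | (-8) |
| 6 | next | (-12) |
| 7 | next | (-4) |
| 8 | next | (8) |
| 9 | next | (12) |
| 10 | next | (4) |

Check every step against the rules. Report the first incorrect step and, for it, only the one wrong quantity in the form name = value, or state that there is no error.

Recomputing the run from the initial state:
step 1: x = -4
step 2: x = -8
step 3: x = -4
step 4: x = 4
step 5: x = 8
step 6: x = 4
step 7: x = -4
step 8: x = -8
step 9: x = -4
step 10: x = 4
The first disagreement with the record is at step 5, where the value should be x = 8.

step 5, x = 8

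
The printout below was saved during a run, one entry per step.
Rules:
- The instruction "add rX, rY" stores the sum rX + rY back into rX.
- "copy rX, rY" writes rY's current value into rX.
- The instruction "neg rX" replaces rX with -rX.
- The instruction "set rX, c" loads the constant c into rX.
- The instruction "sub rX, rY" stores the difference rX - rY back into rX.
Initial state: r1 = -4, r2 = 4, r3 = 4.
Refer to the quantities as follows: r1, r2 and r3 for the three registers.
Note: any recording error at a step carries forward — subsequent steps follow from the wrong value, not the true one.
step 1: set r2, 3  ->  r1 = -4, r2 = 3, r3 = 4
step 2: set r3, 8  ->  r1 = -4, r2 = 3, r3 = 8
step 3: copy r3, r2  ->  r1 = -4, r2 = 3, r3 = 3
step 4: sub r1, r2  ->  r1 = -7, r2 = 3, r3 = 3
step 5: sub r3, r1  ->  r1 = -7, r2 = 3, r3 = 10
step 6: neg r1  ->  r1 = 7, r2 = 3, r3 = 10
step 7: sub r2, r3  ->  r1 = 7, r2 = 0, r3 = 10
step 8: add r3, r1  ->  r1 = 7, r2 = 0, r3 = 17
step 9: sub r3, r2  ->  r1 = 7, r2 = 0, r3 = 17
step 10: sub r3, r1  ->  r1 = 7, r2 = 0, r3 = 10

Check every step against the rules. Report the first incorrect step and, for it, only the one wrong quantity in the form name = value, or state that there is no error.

step 7, r2 = -7

Recomputing the run from the initial state:
step 1: r1 = -4, r2 = 3, r3 = 4
step 2: r1 = -4, r2 = 3, r3 = 8
step 3: r1 = -4, r2 = 3, r3 = 3
step 4: r1 = -7, r2 = 3, r3 = 3
step 5: r1 = -7, r2 = 3, r3 = 10
step 6: r1 = 7, r2 = 3, r3 = 10
step 7: r1 = 7, r2 = -7, r3 = 10
step 8: r1 = 7, r2 = -7, r3 = 17
step 9: r1 = 7, r2 = -7, r3 = 24
step 10: r1 = 7, r2 = -7, r3 = 17
The first disagreement with the printout is at step 7, where the value should be r2 = -7.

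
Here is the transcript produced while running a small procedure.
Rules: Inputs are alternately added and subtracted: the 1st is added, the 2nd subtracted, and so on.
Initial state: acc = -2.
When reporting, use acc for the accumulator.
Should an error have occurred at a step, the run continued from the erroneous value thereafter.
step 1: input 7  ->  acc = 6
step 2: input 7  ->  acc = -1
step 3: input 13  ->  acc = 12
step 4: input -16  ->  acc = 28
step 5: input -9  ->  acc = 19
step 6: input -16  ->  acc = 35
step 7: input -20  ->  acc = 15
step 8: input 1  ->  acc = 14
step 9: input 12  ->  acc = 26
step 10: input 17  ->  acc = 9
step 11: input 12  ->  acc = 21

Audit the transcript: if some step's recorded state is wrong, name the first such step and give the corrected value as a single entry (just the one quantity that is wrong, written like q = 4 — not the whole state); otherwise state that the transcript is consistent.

Step 1: acc = -2 + 7 = 5 — the transcript disagrees here.
Conclusion: step 1 carries the first error; the entry should be acc = 5.

step 1, acc = 5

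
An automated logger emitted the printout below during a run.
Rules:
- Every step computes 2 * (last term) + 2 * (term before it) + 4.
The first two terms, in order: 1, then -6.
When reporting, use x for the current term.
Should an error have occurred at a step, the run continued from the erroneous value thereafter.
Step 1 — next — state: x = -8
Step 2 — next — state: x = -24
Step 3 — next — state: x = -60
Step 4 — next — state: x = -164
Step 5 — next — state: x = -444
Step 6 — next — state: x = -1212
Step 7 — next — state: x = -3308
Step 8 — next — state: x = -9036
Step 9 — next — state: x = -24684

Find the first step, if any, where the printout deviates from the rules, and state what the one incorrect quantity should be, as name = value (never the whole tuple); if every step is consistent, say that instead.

step 1, x = -6

Recomputing the run from the initial state:
step 1: x = -6
step 2: x = -20
step 3: x = -48
step 4: x = -132
step 5: x = -356
step 6: x = -972
step 7: x = -2652
step 8: x = -7244
step 9: x = -19788
The first disagreement with the printout is at step 1, where the value should be x = -6.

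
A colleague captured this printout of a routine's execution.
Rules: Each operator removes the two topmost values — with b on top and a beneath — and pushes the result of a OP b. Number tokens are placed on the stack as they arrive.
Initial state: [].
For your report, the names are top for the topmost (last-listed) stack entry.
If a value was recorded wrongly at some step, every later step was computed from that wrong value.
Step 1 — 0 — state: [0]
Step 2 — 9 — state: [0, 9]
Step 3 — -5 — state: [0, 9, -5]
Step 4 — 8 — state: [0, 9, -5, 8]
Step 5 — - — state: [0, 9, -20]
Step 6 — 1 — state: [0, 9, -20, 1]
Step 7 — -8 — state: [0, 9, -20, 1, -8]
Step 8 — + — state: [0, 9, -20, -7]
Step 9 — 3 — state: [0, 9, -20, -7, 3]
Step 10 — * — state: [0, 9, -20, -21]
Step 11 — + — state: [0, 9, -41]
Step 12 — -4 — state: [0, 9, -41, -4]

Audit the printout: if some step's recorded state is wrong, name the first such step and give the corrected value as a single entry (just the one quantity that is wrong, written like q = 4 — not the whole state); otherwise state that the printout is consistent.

step 5, top = -13

1. push 0: top = 0 (verified)
2. push 9: top = 9 (confirmed correct)
3. push -5: top = -5 (no discrepancy)
4. push 8: top = 8 (no discrepancy)
5. -5 - 8 = -13 (not what was recorded)
First deviation found at step 5; the corrected entry is top = -13.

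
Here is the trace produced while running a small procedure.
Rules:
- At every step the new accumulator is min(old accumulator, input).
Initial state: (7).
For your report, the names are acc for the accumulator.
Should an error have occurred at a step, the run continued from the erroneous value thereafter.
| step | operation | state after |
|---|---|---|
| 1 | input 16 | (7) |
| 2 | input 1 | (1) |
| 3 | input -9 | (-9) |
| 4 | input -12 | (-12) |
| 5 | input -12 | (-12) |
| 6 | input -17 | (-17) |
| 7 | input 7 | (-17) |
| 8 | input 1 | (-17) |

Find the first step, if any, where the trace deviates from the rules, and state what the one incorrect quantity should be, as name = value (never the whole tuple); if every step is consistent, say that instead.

no error

1. acc = min(7, 16) = 7 (matches)
2. acc = min(7, 1) = 1 (in agreement)
3. acc = min(1, -9) = -9 (verified)
4. acc = min(-9, -12) = -12 (no discrepancy)
5. acc = min(-12, -12) = -12 (matches)
6. acc = min(-12, -17) = -17 (consistent with the trace)
7. acc = min(-17, 7) = -17 (same as recorded)
8. acc = min(-17, 1) = -17 (confirmed correct)
Each recorded entry agrees with the recomputation.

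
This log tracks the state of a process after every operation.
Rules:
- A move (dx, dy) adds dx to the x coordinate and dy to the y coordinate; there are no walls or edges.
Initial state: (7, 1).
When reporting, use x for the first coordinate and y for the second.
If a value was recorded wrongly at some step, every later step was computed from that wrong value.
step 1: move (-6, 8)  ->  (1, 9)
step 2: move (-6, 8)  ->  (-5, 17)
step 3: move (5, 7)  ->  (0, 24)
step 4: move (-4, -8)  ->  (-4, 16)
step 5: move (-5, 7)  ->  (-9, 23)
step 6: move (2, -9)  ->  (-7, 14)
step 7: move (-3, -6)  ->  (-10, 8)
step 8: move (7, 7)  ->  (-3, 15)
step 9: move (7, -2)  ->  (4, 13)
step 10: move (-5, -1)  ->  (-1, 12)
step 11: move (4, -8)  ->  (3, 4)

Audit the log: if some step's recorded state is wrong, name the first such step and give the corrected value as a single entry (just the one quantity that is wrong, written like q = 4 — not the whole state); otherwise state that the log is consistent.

Recomputing the run from the initial state:
step 1: x = 1, y = 9
step 2: x = -5, y = 17
step 3: x = 0, y = 24
step 4: x = -4, y = 16
step 5: x = -9, y = 23
step 6: x = -7, y = 14
step 7: x = -10, y = 8
step 8: x = -3, y = 15
step 9: x = 4, y = 13
step 10: x = -1, y = 12
step 11: x = 3, y = 4
This matches the log at every step.

no error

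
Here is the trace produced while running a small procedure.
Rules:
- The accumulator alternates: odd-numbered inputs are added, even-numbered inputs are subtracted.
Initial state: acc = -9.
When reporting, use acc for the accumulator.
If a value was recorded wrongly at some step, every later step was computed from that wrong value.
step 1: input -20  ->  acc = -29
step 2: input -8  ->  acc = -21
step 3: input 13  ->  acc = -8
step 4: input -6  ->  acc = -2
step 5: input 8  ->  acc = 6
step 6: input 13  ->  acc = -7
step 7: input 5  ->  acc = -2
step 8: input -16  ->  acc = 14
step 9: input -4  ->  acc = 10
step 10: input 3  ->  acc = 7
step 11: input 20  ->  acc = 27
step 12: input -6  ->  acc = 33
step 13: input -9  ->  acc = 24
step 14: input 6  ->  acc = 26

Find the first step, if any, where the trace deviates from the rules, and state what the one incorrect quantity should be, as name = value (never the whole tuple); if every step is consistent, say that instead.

Step 1: acc = -9 + -20 = -29 — agrees with the trace.
Step 2: acc = -29 - -8 = -21 — matches.
Step 3: acc = -21 + 13 = -8 — verified.
Step 4: acc = -8 - -6 = -2 — in agreement.
Step 5: acc = -2 + 8 = 6 — verified.
Step 6: acc = 6 - 13 = -7 — same as recorded.
Step 7: acc = -7 + 5 = -2 — no discrepancy.
Step 8: acc = -2 - -16 = 14 — checks out.
Step 9: acc = 14 + -4 = 10 — verified.
Step 10: acc = 10 - 3 = 7 — matches.
Step 11: acc = 7 + 20 = 27 — checks out.
Step 12: acc = 27 - -6 = 33 — exactly as logged.
Step 13: acc = 33 + -9 = 24 — in agreement.
Step 14: acc = 24 - 6 = 18 — the entry is off here.
The earliest wrong entry is at step 14: it should read acc = 18.

step 14, acc = 18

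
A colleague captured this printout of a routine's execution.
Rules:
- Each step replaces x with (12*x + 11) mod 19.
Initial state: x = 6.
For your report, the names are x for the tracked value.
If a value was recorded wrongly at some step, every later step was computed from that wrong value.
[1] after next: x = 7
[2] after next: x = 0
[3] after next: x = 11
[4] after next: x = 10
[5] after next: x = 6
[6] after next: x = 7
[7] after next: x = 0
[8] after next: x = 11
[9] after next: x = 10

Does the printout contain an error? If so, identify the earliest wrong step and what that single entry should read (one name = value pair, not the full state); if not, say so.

step 5, x = 17

Recomputing the run from the initial state:
step 1: x = 7
step 2: x = 0
step 3: x = 11
step 4: x = 10
step 5: x = 17
step 6: x = 6
step 7: x = 7
step 8: x = 0
step 9: x = 11
The first disagreement with the printout is at step 5, where the value should be x = 17.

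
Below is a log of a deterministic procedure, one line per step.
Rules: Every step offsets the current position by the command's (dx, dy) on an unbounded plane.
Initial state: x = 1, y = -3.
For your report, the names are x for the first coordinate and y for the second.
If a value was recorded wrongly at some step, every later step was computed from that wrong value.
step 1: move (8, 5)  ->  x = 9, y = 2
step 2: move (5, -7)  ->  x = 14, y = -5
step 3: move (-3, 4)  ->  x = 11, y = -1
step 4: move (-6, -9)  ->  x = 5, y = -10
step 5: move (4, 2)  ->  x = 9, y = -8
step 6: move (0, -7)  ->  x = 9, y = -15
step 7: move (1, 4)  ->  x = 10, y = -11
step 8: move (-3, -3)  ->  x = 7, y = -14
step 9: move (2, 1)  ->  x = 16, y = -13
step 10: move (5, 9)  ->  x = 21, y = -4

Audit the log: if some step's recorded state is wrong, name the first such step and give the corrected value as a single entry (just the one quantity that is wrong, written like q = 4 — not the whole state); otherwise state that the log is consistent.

Step 1: x = 1 + (8) = 9, y = -3 + (5) = 2 — no discrepancy.
Step 2: x = 9 + (5) = 14, y = 2 + (-7) = -5 — confirmed correct.
Step 3: x = 14 + (-3) = 11, y = -5 + (4) = -1 — in agreement.
Step 4: x = 11 + (-6) = 5, y = -1 + (-9) = -10 — same as recorded.
Step 5: x = 5 + (4) = 9, y = -10 + (2) = -8 — verified.
Step 6: x = 9 + (0) = 9, y = -8 + (-7) = -15 — agrees with the log.
Step 7: x = 9 + (1) = 10, y = -15 + (4) = -11 — verified.
Step 8: x = 10 + (-3) = 7, y = -11 + (-3) = -14 — verified.
Step 9: x = 7 + (2) = 9, y = -14 + (1) = -13 — this is not what the log shows.
That makes step 9 the first incorrect line — x = 9 is what it should show.

step 9, x = 9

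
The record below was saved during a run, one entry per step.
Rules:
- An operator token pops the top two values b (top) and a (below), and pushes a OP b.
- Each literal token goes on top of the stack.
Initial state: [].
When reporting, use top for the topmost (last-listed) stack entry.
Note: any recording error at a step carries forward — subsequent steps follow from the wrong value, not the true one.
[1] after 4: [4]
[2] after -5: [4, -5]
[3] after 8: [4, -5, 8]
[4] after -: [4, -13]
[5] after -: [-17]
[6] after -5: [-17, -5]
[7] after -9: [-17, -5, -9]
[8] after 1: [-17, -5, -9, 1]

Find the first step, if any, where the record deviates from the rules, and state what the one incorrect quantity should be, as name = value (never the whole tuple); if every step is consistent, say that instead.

Recomputing the run from the initial state:
step 1: [4]
step 2: [4, -5]
step 3: [4, -5, 8]
step 4: [4, -13]
step 5: [17]
step 6: [17, -5]
step 7: [17, -5, -9]
step 8: [17, -5, -9, 1]
The first disagreement with the record is at step 5, where the value should be top = 17.

step 5, top = 17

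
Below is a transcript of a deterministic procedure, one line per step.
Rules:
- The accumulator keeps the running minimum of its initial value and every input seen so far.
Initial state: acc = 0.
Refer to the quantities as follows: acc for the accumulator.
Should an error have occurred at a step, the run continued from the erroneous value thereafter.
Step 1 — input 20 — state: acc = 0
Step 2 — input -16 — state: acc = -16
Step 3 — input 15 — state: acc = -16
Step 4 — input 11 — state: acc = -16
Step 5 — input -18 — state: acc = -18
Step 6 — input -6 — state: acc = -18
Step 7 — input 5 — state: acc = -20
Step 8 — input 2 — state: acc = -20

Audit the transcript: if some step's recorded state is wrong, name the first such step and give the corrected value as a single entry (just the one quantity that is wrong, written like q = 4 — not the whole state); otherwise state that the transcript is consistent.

1. acc = min(0, 20) = 0 (agrees with the transcript)
2. acc = min(0, -16) = -16 (exactly as logged)
3. acc = min(-16, 15) = -16 (same as recorded)
4. acc = min(-16, 11) = -16 (verified)
5. acc = min(-16, -18) = -18 (verified)
6. acc = min(-18, -6) = -18 (matches)
7. acc = min(-18, 5) = -18 (the transcript disagrees here)
Conclusion: step 7 carries the first error; the entry should be acc = -18.

step 7, acc = -18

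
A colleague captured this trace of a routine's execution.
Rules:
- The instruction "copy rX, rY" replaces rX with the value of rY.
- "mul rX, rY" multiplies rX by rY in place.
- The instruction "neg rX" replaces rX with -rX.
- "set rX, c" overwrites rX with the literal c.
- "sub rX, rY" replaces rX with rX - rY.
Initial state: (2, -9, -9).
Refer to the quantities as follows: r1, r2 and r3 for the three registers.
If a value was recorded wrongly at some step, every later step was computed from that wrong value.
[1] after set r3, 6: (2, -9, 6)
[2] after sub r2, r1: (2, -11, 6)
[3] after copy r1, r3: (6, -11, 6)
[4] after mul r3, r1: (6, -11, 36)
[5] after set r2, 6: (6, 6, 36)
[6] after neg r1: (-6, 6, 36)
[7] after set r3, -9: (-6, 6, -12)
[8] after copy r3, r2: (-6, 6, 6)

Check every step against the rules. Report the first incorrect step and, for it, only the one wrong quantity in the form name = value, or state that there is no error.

step 7, r3 = -9

step 1: r3 = 6 -> checks out
step 2: r2 = -9 - 2 = -11 -> matches
step 3: r1 = 6 -> exactly as logged
step 4: r3 = 6 * 6 = 36 -> agrees with the trace
step 5: r2 = 6 -> matches
step 6: r1 = -(6) = -6 -> same as recorded
step 7: r3 = -9 -> first mismatch against the trace
The audit stops at step 7: the recorded entry is wrong and should be r3 = -9.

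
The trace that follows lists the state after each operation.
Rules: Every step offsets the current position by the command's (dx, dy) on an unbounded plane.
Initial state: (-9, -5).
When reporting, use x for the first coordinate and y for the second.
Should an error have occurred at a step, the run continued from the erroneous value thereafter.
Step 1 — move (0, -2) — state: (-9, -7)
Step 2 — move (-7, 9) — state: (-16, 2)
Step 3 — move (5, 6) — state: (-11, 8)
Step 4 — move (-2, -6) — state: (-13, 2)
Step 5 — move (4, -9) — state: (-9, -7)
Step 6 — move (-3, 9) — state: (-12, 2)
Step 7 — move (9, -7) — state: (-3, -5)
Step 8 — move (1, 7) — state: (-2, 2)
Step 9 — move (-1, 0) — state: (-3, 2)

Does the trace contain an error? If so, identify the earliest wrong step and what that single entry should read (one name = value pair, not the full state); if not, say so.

1. x = -9 + (0) = -9, y = -5 + (-2) = -7 (agrees with the trace)
2. x = -9 + (-7) = -16, y = -7 + (9) = 2 (same as recorded)
3. x = -16 + (5) = -11, y = 2 + (6) = 8 (in agreement)
4. x = -11 + (-2) = -13, y = 8 + (-6) = 2 (same as recorded)
5. x = -13 + (4) = -9, y = 2 + (-9) = -7 (checks out)
6. x = -9 + (-3) = -12, y = -7 + (9) = 2 (verified)
7. x = -12 + (9) = -3, y = 2 + (-7) = -5 (consistent with the trace)
8. x = -3 + (1) = -2, y = -5 + (7) = 2 (no discrepancy)
9. x = -2 + (-1) = -3, y = 2 + (0) = 2 (exactly as logged)
The whole run recomputes cleanly — no discrepancies.

no error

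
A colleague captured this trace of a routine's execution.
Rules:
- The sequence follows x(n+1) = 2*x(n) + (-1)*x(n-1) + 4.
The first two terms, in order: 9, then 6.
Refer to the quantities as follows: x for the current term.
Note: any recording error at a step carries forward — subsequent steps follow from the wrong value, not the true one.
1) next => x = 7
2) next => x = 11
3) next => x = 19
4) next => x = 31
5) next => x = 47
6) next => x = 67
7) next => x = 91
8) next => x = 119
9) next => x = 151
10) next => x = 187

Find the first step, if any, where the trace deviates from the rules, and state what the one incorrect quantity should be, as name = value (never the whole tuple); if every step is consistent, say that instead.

step 2, x = 12

step 1: x = 2*(6) + (-1)*(9) + (4) = 7 -> in agreement
step 2: x = 2*(7) + (-1)*(6) + (4) = 12 -> first mismatch against the trace
Step 2 is the first one off; corrected, x = 12.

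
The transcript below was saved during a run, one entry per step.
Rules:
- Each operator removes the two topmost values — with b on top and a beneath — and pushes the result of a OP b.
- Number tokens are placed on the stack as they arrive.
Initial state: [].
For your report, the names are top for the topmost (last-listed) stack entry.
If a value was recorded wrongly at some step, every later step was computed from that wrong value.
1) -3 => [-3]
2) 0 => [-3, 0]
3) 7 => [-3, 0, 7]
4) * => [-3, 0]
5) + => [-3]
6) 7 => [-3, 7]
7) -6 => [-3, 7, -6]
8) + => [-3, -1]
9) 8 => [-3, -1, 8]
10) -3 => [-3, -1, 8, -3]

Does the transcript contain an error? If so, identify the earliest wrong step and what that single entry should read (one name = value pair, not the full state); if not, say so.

step 1: push -3: top = -3 -> agrees with the transcript
step 2: push 0: top = 0 -> confirmed correct
step 3: push 7: top = 7 -> in agreement
step 4: 0 * 7 = 0 -> exactly as logged
step 5: -3 + 0 = -3 -> matches
step 6: push 7: top = 7 -> in agreement
step 7: push -6: top = -6 -> no discrepancy
step 8: 7 + -6 = 1 -> this is not what the transcript shows
The audit stops at step 8: the recorded entry is wrong and should be top = 1.

step 8, top = 1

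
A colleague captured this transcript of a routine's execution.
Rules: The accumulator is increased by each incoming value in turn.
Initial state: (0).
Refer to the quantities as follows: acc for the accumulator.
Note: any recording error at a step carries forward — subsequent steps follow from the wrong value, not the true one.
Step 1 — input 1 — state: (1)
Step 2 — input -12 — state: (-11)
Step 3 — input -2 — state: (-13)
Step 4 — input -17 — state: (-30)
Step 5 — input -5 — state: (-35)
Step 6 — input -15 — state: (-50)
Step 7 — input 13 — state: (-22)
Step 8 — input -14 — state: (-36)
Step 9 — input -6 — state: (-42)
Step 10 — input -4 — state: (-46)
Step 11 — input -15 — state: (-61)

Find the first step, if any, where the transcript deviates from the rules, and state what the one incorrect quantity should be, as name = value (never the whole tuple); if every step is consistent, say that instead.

step 7, acc = -37

Recomputing the run from the initial state:
step 1: acc = 1
step 2: acc = -11
step 3: acc = -13
step 4: acc = -30
step 5: acc = -35
step 6: acc = -50
step 7: acc = -37
step 8: acc = -51
step 9: acc = -57
step 10: acc = -61
step 11: acc = -76
The first disagreement with the transcript is at step 7, where the value should be acc = -37.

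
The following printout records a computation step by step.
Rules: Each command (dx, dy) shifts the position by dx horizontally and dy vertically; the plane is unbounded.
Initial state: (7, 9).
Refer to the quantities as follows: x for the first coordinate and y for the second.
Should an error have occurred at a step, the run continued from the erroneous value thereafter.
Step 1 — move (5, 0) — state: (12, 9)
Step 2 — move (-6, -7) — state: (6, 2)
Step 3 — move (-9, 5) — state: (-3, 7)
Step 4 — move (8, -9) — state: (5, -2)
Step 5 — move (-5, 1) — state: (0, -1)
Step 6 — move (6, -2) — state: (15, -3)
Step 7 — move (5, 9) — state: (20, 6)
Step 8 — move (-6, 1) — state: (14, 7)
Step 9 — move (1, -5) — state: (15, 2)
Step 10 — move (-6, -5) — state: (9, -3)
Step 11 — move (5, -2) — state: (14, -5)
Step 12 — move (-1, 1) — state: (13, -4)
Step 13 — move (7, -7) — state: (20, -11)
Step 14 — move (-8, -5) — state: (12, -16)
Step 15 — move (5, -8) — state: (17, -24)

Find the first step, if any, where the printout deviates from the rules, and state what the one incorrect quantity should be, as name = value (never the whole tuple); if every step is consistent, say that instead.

Recomputing the run from the initial state:
step 1: x = 12, y = 9
step 2: x = 6, y = 2
step 3: x = -3, y = 7
step 4: x = 5, y = -2
step 5: x = 0, y = -1
step 6: x = 6, y = -3
step 7: x = 11, y = 6
step 8: x = 5, y = 7
step 9: x = 6, y = 2
step 10: x = 0, y = -3
step 11: x = 5, y = -5
step 12: x = 4, y = -4
step 13: x = 11, y = -11
step 14: x = 3, y = -16
step 15: x = 8, y = -24
The first disagreement with the printout is at step 6, where the value should be x = 6.

step 6, x = 6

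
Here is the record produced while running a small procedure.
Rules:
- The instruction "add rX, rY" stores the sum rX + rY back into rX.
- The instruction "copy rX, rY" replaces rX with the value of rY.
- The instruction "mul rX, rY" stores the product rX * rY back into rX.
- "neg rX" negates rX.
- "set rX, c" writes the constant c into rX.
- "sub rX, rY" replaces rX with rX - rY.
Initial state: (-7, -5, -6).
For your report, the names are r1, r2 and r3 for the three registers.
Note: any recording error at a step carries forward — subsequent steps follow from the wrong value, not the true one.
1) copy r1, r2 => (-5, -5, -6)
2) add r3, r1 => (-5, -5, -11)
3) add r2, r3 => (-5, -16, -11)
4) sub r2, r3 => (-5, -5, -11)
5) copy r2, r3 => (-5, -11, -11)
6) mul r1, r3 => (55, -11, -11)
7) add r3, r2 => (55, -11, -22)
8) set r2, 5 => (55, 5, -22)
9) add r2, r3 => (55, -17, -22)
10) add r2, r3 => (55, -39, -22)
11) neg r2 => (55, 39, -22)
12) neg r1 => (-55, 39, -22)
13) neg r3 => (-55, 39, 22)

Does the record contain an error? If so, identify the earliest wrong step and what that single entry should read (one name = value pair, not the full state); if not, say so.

no error

step 1: r1 = -5 -> consistent with the record
step 2: r3 = -6 + -5 = -11 -> checks out
step 3: r2 = -5 + -11 = -16 -> no discrepancy
step 4: r2 = -16 - -11 = -5 -> same as recorded
step 5: r2 = -11 -> matches
step 6: r1 = -5 * -11 = 55 -> consistent with the record
step 7: r3 = -11 + -11 = -22 -> no discrepancy
step 8: r2 = 5 -> no discrepancy
step 9: r2 = 5 + -22 = -17 -> matches
step 10: r2 = -17 + -22 = -39 -> no discrepancy
step 11: r2 = -(-39) = 39 -> checks out
step 12: r1 = -(55) = -55 -> consistent with the record
step 13: r3 = -(-22) = 22 -> in agreement
The whole run recomputes cleanly — no discrepancies.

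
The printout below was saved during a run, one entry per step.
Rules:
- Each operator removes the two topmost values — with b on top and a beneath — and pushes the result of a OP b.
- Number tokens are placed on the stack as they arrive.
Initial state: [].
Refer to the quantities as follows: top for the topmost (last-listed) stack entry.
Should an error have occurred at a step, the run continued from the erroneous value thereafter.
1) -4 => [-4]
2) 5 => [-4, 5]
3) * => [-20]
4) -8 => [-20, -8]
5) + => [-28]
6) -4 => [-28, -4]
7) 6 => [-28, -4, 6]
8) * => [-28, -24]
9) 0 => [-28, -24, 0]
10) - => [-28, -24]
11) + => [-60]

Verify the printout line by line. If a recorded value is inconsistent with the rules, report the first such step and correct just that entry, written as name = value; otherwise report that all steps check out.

Recomputing the run from the initial state:
step 1: [-4]
step 2: [-4, 5]
step 3: [-20]
step 4: [-20, -8]
step 5: [-28]
step 6: [-28, -4]
step 7: [-28, -4, 6]
step 8: [-28, -24]
step 9: [-28, -24, 0]
step 10: [-28, -24]
step 11: [-52]
The first disagreement with the printout is at step 11, where the value should be top = -52.

step 11, top = -52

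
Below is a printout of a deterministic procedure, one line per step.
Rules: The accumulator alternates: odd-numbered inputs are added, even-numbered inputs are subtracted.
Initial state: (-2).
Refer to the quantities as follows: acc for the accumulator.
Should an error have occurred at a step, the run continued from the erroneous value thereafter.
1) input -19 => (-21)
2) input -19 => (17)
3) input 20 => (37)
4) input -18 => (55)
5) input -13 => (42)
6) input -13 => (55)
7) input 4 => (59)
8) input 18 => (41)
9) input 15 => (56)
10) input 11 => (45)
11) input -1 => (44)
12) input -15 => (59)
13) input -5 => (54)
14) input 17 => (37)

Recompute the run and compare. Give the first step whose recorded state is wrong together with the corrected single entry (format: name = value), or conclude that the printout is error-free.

1. acc = -2 + -19 = -21 (agrees with the printout)
2. acc = -21 - -19 = -2 (the recorded entry deviates here)
So the first discrepancy is step 2, where the right value is acc = -2.

step 2, acc = -2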